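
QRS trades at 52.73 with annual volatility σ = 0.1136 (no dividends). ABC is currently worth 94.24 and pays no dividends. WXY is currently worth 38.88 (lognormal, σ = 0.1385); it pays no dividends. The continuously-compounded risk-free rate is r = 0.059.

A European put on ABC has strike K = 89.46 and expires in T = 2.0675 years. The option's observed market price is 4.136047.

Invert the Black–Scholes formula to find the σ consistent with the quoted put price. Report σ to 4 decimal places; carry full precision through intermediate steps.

sigma = 0.2001

At σ = 0.2001 the Black–Scholes value reproduces the quote:
σ√T = 0.2001·√2.0675 = 0.287720
d₁ = (ln(S/K) + (r+σ²/2)T) / (σ√T) = (ln(94.24/89.46) + (0.059+0.2001²/2)·2.0675) / 0.287720 = (0.052053 + 0.163374) / 0.287720 = 0.748739
d₂ = d₁ − σ√T = 0.748739 − 0.287720 = 0.461019
e^{−rT} = 0.885164
N(−d₁) = 0.227007,  N(−d₂) = 0.322393
V = K·e^{−rT}·N(−d₂) − S·N(−d₁) = 25.529222 − 21.393175 = 4.136047 (the observed quote) — the price is monotone increasing in volatility, hence this σ is the only solution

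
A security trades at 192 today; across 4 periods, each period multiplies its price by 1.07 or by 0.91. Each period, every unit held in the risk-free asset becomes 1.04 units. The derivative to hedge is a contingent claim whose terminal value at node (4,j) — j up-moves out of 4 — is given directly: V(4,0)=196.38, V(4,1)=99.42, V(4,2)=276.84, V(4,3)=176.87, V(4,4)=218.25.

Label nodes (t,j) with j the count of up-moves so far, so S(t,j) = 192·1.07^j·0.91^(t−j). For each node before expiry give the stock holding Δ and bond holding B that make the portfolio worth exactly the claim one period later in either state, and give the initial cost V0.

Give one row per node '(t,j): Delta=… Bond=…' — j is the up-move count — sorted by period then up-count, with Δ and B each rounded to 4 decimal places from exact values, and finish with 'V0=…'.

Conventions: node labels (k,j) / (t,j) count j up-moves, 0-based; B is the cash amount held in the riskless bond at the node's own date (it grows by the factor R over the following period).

(0,0): Delta=-0.0105 Bond=179.1223
(1,0): Delta=-0.5076 Bond=273.1346
(1,1): Delta=0.0871 Bond=166.2454
(2,0): Delta=4.7615 Bond=-553.6943
(2,1): Delta=-1.5417 Bond=477.3878
(2,2): Delta=0.4067 Bond=102.6277
(3,0): Delta=-4.1884 Bond=719.0769
(3,1): Delta=6.5180 Bond=-874.6695
(3,2): Delta=-3.1235 Bond=812.9032
(3,3): Delta=1.0996 Bond=-56.2296
V0=177.1065

No-arbitrage ⇒ martingale measure with p* = (R−d)/(u−d) = 0.8125.
Expiry values: V(4,0)=196.3800, V(4,1)=99.4200, V(4,2)=276.8400, V(4,3)=176.8700, V(4,4)=218.2500
Node (3,0) S=144.6856: V=(p*·99.4200+(1−p*)·196.3800)/1.04=113.0769; Δ=(99.4200−196.3800)/(154.8136−131.6639)=-4.1884; B=V−Δ·S=719.0769
Node (3,1) S=170.1249: V=(p*·276.8400+(1−p*)·99.4200)/1.04=234.2055; Δ=(276.8400−99.4200)/(182.0336−154.8136)=6.5180; B=V−Δ·S=-874.6695
Node (3,2) S=200.0369: V=(p*·176.8700+(1−p*)·276.8400)/1.04=188.0907; Δ=(176.8700−276.8400)/(214.0395−182.0336)=-3.1235; B=V−Δ·S=812.9032
Node (3,3) S=235.2083: V=(p*·218.2500+(1−p*)·176.8700)/1.04=202.3954; Δ=(218.2500−176.8700)/(251.6728−214.0395)=1.0996; B=V−Δ·S=-56.2296
Node (2,0) S=158.9952: V=(p*·234.2055+(1−p*)·113.0769)/1.04=203.3595; Δ=(234.2055−113.0769)/(170.1249−144.6856)=4.7615; B=V−Δ·S=-553.6943
Node (2,1) S=186.9504: V=(p*·188.0907+(1−p*)·234.2055)/1.04=189.1704; Δ=(188.0907−234.2055)/(200.0369−170.1249)=-1.5417; B=V−Δ·S=477.3878
Node (2,2) S=219.8208: V=(p*·202.3954+(1−p*)·188.0907)/1.04=192.0320; Δ=(202.3954−188.0907)/(235.2083−200.0369)=0.4067; B=V−Δ·S=102.6277
Node (1,0) S=174.7200: V=(p*·189.1704+(1−p*)·203.3595)/1.04=184.4528; Δ=(189.1704−203.3595)/(186.9504−158.9952)=-0.5076; B=V−Δ·S=273.1346
Node (1,1) S=205.4400: V=(p*·192.0320+(1−p*)·189.1704)/1.04=184.1303; Δ=(192.0320−189.1704)/(219.8208−186.9504)=0.0871; B=V−Δ·S=166.2454
Node (0,0) S=192.0000: V=(p*·184.1303+(1−p*)·184.4528)/1.04=177.1065; Δ=(184.1303−184.4528)/(205.4400−174.7200)=-0.0105; B=V−Δ·S=179.1223
As a check, the time-0 holding Δ(0,0)·S0 + B(0,0) comes to 177.1065 — exactly V0.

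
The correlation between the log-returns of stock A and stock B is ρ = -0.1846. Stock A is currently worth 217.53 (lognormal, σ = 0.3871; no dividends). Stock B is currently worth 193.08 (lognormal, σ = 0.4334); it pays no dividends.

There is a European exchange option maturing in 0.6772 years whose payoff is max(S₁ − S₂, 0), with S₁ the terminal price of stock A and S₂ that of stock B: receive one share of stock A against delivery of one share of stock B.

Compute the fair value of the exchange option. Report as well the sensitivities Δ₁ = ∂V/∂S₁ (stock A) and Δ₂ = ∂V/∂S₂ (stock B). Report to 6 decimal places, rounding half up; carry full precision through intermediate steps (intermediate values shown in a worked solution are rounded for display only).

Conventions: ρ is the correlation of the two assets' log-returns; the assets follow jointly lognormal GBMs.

exchange price = 55.433171
Δ1 = 0.687687
Δ2 = -0.487671

σ_eff = √(σ₁² + σ₂² − 2ρσ₁σ₂) = √(0.3871² + 0.4334² − 2·-0.1846·0.3871·0.4334) = 0.632157
d₁ = (ln(S₁/S₂) + (q₂ − q₁ + σ_eff²/2)T) / (σ_eff√T) = (ln(217.53/193.08) + (0.0 − 0.0 + 0.199811)·0.6772) / 0.520216 = 0.489305
d₂ = d₁ − σ_eff√T = 0.489305 − 0.520216 = -0.030910
N(d₁) = 0.687687,  N(d₂) = 0.487671
V = S₁·e^{−q₁T}·N(d₁) − S₂·e^{−q₂T}·N(d₂) = 149.592607 − 94.159436 = 55.433171
Key observation: the rate r is irrelevant here: denominating values in stock B turns the exchange into a ratio option on S₁/S₂, and discounting at r drops out.
Δ₁ = e^{−q₁T}·N(d₁) = 0.687687;  Δ₂ = −e^{−q₂T}·N(d₂) = -0.487671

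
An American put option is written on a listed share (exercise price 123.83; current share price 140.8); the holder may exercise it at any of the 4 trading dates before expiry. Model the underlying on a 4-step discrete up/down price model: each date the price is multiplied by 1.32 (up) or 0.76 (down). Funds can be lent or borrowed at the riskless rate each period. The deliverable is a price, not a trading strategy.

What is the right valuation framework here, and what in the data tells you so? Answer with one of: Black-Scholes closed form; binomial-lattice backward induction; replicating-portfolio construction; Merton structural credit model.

framework: binomial-lattice backward induction

Key observation: early exercise of the strike-123.83 put must be checked at each of the 4 dates (spot 140.8), which forces a node-by-node comparison of intrinsic and continuation value backward from expiry.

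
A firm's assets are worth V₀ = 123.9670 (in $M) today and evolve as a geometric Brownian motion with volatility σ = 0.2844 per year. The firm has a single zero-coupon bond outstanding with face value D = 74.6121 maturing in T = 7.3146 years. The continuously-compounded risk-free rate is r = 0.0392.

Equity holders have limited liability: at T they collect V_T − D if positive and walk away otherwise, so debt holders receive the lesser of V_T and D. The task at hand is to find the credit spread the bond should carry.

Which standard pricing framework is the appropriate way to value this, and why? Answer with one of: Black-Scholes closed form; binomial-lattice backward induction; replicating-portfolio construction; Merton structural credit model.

Key observation: the asked-for credit quantity lives on the firm's capital structure — asset value, asset volatility, debt face 74.6121 — which is the structural model's domain.

framework: Merton structural credit model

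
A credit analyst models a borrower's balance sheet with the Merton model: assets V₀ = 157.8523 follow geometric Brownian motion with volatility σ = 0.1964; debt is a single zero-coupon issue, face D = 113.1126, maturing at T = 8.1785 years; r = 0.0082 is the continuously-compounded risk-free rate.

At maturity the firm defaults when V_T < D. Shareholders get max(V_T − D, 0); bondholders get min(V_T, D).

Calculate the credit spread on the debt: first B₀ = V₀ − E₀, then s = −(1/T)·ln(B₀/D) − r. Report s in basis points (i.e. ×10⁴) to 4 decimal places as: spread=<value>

spread=120.4455

Equity is a call on the firm's assets struck at D = 113.1126:
d₁ = [ln(V₀/D) + (r + σ²/2)T] / (σ√T)
   = [ln(157.8523/113.1126) + (0.0082 + 0.5·0.1964²)·8.1785] / (0.1964·√8.1785)
   = [0.333276 + 0.224798] / 0.561666 = 0.993605
d₂ = d₁ − σ√T = 0.993605 − 0.561666 = 0.431938
N(d₁) = 0.839792,  N(d₂) = 0.667107,  e^(−rT) = 0.935136
E₀ = V₀·N(d₁) − D·e^(−rT)·N(d₂)
   = 157.8523·0.839792 − 113.1126·0.935136·0.667107 = 61.999498
B₀ = V₀ − E₀ = 157.8523 − 61.999498 = 95.852802
spread = −(1/T)·ln(B₀/D) − r = −(1/8.1785)·ln(95.852802/113.1126) − 0.0082 = 0.01204455
in basis points: 0.01204455 × 10⁴ = 120.4455 bp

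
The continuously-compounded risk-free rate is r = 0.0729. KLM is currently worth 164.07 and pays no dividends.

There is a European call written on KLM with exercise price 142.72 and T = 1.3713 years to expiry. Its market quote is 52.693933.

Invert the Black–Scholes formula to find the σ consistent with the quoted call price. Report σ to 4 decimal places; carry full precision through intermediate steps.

At σ = 0.4796 the Black–Scholes value reproduces the quote:
σ√T = 0.4796·√1.3713 = 0.561624
d₁ = (ln(S/K) + (r+σ²/2)T) / (σ√T) = (ln(164.07/142.72) + (0.0729+0.4796²/2)·1.3713) / 0.561624 = (0.139408 + 0.257678) / 0.561624 = 0.707034
d₂ = d₁ − σ√T = 0.707034 − 0.561624 = 0.145410
e^{−rT} = 0.904867
N(d₁) = 0.760227,  N(d₂) = 0.557806
V = S·N(d₁) − K·e^{−rT}·N(d₂) = 124.730480 − 72.036546 = 52.693933 (matching the quote); vega is positive throughout, so no other σ reproduces this price

sigma = 0.4796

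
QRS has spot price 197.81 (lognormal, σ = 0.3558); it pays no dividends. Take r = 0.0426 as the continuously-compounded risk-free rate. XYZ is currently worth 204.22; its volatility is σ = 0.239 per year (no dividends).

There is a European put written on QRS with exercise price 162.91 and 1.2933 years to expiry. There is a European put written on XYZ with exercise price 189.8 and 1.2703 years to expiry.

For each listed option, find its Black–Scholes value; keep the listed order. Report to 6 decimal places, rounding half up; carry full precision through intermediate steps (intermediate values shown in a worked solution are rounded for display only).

[QRS put K=162.91]
σ√T = 0.3558·√1.2933 = 0.404628
d₁ = (ln(S/K) + (r+σ²/2)T) / (σ√T) = (ln(197.81/162.91) + (0.0426+0.3558²/2)·1.2933) / 0.404628 = (0.194109 + 0.136956) / 0.404628 = 0.818198
d₂ = d₁ − σ√T = 0.818198 − 0.404628 = 0.413570
e^{−rT} = 0.946396
N(−d₁) = 0.206622,  N(−d₂) = 0.339595
price = K·e^{−rT}·N(−d₂) − S·N(−d₁) = 52.357770 − 40.871929 = 11.485841
[XYZ put K=189.8]
σ√T = 0.239·√1.2703 = 0.269371
d₁ = (ln(S/K) + (r+σ²/2)T) / (σ√T) = (ln(204.22/189.8) + (0.0426+0.239²/2)·1.2703) / 0.269371 = (0.073227 + 0.090395) / 0.269371 = 0.607423
d₂ = d₁ − σ√T = 0.607423 − 0.269371 = 0.338052
e^{−rT} = 0.947323
N(−d₁) = 0.271785,  N(−d₂) = 0.367662
price = K·e^{−rT}·N(−d₂) − S·N(−d₁) = 66.106383 − 55.503976 = 10.602407

price(QRS put K=162.91) = 11.485841
price(XYZ put K=189.8) = 10.602407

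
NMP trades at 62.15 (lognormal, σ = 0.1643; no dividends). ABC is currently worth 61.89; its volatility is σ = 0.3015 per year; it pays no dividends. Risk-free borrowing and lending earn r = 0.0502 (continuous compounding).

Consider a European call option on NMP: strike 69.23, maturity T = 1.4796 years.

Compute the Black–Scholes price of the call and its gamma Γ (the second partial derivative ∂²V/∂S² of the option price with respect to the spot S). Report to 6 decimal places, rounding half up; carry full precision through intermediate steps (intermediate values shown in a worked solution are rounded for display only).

price = 4.040131
Γ = 0.032044

σ√T = 0.1643·√1.4796 = 0.199853
d₁ = (ln(S/K) + (r+σ²/2)T) / (σ√T) = (ln(62.15/69.23) + (0.0502+0.1643²/2)·1.4796) / 0.199853 = (-0.107883 + 0.094246) / 0.199853 = -0.068235
d₂ = d₁ − σ√T = -0.068235 − 0.199853 = -0.268088
e^{−rT} = 0.928415
N(d₁) = 0.472799,  N(d₂) = 0.394316
Call price V = S·N(d₁) − K·e^{−rT}·N(d₂) = 29.384464 − 25.344333 = 4.040131
φ(d₁) = (1/√(2π))·e^{−d₁²/2} = 0.398015
Γ = φ(d₁) / (S·σ·√T) = 0.032044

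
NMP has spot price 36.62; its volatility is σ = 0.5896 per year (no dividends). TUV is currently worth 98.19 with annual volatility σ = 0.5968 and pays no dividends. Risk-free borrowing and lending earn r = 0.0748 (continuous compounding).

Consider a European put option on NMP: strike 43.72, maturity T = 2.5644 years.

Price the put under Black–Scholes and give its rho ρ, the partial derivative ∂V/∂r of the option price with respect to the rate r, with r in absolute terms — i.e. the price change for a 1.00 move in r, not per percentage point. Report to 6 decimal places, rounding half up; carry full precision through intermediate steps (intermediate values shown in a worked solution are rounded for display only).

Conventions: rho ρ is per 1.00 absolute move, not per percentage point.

price = 12.937532
ρ = -62.563983

σ√T = 0.5896·√2.5644 = 0.944170
d₁ = (ln(S/K) + (r+σ²/2)T) / (σ√T) = (ln(36.62/43.72) + (0.0748+0.5896²/2)·2.5644) / 0.944170 = (-0.177211 + 0.637546) / 0.944170 = 0.487555
d₂ = d₁ − σ√T = 0.487555 − 0.944170 = -0.456616
e^{−rT} = 0.825458
N(−d₁) = 0.312933,  N(−d₂) = 0.676026
Put price V = K·e^{−rT}·N(−d₂) − S·N(−d₁) = 24.397123 − 11.459592 = 12.937532
ρ = −K·T·e^{−rT}·N(−d₂) = -62.563983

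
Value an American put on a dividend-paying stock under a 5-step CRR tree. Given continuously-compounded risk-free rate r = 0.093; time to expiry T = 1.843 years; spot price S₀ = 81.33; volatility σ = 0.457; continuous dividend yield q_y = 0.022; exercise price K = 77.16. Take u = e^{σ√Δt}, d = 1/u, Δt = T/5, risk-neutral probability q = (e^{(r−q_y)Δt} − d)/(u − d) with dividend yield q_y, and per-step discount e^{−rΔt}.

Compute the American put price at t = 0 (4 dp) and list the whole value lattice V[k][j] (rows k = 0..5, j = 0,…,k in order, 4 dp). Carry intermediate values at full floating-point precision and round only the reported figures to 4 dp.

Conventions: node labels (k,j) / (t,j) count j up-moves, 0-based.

price = 13.4786
tree:
13.4786
20.6257 6.6644
30.4666 11.3938 1.9909
41.7800 18.9798 3.9488 0.0000
50.3522 30.4666 7.8324 0.0000 0.0000
56.8475 41.7800 15.5355 0.0000 0.0000 0.0000

Δt=0.36860, u=1.31977, d=0.75771, q=0.47825, disc=e^(-rΔt)=0.96630
k=5 terminal: V=max(K-S,0) → 56.8475 41.7800 15.5355 0.0000 0.0000 0.0000
k=4: j=0 S=26.8078 intr=50.3522 cont=47.9685 V=50.3522[EX]; j=1 S=46.6934 intr=30.4666 cont=28.2435 V=30.4666[EX]; j=2 S=81.3300 intr=0.0000 cont=7.8324 V=7.8324[hold]; j=3 S=141.6595 intr=0.0000 cont=0.0000 V=0.0000[hold]; j=4 S=246.7408 intr=0.0000 cont=0.0000 V=0.0000[hold]
k=3: j=0 S=35.3800 intr=41.7800 cont=39.4655 V=41.7800[EX]; j=1 S=61.6245 intr=15.5355 cont=18.9798 V=18.9798[hold]; j=2 S=107.3367 intr=0.0000 cont=3.9488 V=3.9488[hold]; j=3 S=186.9577 intr=0.0000 cont=0.0000 V=0.0000[hold]
k=2: j=0 S=46.6934 intr=30.4666 cont=29.8352 V=30.4666[EX]; j=1 S=81.3300 intr=0.0000 cont=11.3938 V=11.3938[hold]; j=2 S=141.6595 intr=0.0000 cont=1.9909 V=1.9909[hold]
k=1: j=0 S=61.6245 intr=15.5355 cont=20.6257 V=20.6257[hold]; j=1 S=107.3367 intr=0.0000 cont=6.6644 V=6.6644[hold]
k=0: j=0 S=81.3300 intr=0.0000 cont=13.4786 V=13.4786[hold]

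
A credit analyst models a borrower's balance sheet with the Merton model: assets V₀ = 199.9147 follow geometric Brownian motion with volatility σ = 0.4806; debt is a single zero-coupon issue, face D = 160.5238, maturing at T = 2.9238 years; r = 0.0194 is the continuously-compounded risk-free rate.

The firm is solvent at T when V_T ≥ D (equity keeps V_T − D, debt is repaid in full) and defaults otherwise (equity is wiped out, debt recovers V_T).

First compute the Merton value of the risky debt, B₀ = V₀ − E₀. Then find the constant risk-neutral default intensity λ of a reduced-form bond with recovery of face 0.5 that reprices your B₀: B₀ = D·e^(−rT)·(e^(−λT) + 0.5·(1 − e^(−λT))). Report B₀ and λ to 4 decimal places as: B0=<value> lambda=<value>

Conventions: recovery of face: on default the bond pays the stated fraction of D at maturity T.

With assets at 199.9147 and a single debt payment of 160.5238 at 2.9238 years:
d₁ = [ln(V₀/D) + (r + σ²/2)T] / (σ√T)
   = [ln(199.9147/160.5238) + (0.0194 + 0.5·0.4806²)·2.9238] / (0.4806·√2.9238)
   = [0.219449 + 0.394386] / 0.821784 = 0.746954
d₂ = d₁ − σ√T = 0.746954 − 0.821784 = -0.074830
N(d₁) = 0.772454,  N(d₂) = 0.470175,  e^(−rT) = 0.944857
E₀ = V₀·N(d₁) − D·e^(−rT)·N(d₂)
   = 199.9147·0.772454 − 160.5238·0.944857·0.470175 = 83.112572
B₀ = V₀ − E₀ = 199.9147 − 83.112572 = 116.802128
e^(−λT) = (B₀·e^(rT)/D − 0.5)/(1 − 0.5) = (116.8021·1.058361/160.5238 − 0.5)/0.5 = 0.54019300
λ = −ln(0.54019300)/2.9238 = 0.210626

B0=116.8021 lambda=0.2106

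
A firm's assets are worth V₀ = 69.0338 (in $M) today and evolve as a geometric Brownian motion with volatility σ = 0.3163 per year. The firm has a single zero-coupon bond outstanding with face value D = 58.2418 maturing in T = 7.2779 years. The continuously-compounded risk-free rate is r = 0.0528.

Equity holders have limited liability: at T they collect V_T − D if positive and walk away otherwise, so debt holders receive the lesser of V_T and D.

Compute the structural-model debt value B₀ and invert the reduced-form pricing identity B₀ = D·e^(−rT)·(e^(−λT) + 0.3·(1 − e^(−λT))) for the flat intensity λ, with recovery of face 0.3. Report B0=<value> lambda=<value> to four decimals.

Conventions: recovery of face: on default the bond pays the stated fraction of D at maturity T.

B0=33.0556 lambda=0.0373

Apply the equity-as-call identities (strike 58.2418, horizon 7.2779 years):
d₁ = [ln(V₀/D) + (r + σ²/2)T] / (σ√T)
   = [ln(69.0338/58.2418) + (0.0528 + 0.5·0.3163²)·7.2779] / (0.3163·√7.2779)
   = [0.169993 + 0.748334] / 0.853301 = 1.076206
d₂ = d₁ − σ√T = 1.076206 − 0.853301 = 0.222905
N(d₁) = 0.859082,  N(d₂) = 0.588195,  e^(−rT) = 0.680945
E₀ = V₀·N(d₁) − D·e^(−rT)·N(d₂)
   = 69.0338·0.859082 − 58.2418·0.680945·0.588195 = 35.978201
B₀ = V₀ − E₀ = 69.0338 − 35.978201 = 33.055599
e^(−λT) = (B₀·e^(rT)/D − 0.3)/(1 − 0.3) = (33.0556·1.468546/58.2418 − 0.3)/0.7 = 0.76212188
λ = −ln(0.76212188)/7.2779 = 0.037325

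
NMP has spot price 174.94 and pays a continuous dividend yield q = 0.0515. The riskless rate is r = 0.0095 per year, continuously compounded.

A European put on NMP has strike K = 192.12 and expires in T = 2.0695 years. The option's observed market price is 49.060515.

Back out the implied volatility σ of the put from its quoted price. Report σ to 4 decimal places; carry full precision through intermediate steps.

At σ = 0.3166 the Black–Scholes value reproduces the quote:
σ√T = 0.3166·√2.0695 = 0.455453
d₁ = (ln(S/K) + (r−q+σ²/2)T) / (σ√T) = (ln(174.94/192.12) + (0.0095−0.0515+0.3166²/2)·2.0695) / 0.455453 = (-0.093677 + 0.016800) / 0.455453 = -0.168793
d₂ = d₁ − σ√T = -0.168793 − 0.455453 = -0.624246
e^{−rT} = 0.980532
e^{−qT} = 0.898904
N(−d₁) = 0.567020,  N(−d₂) = 0.733767
V = K·e^{−rT}·N(−d₂) − S·e^{−qT}·N(−d₁) = 138.226863 − 89.166348 = 49.060515 (the quoted price), and the Black–Scholes price is strictly increasing in σ, so σ is unique

sigma = 0.3166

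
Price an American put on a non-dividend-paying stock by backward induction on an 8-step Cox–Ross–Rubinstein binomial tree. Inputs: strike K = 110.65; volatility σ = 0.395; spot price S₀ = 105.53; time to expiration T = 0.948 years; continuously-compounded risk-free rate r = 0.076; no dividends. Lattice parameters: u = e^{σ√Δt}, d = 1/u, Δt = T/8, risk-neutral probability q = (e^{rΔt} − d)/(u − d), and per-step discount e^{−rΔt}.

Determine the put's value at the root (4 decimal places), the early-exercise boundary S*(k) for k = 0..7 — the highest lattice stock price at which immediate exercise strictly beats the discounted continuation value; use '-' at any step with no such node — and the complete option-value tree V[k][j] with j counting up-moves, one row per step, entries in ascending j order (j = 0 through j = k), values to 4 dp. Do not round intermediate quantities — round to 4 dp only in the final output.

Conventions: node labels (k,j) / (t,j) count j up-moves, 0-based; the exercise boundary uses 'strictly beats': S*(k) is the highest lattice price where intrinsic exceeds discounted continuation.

price = 15.8852
boundary = - - - 70.1807 80.4026 70.1807 80.4026 92.1135
tree:
15.8852
22.4251 9.6127
30.6673 14.5637 4.8206
40.4693 21.3905 7.9795 1.7392
49.3917 30.2474 12.8936 3.1947 0.3106
57.1798 40.4693 20.1848 5.8134 0.6259 0.0000
63.9777 49.3917 30.2474 10.4566 1.2611 0.0000 0.0000
69.9114 57.1798 40.4693 18.5365 2.5410 0.0000 0.0000 0.0000
75.0907 63.9777 49.3917 30.2474 5.1200 0.0000 0.0000 0.0000 0.0000

Δt=0.11850  u=1.14565  d=0.87287  q=0.49922  discount=0.99103
step 8 (expiry): payoffs max(K−S,0) = 75.0907 63.9777 49.3917 30.2474 5.1200 0.0000 0.0000 0.0000 0.0000
step 7: (k=7,j=0): S=40.7386, K−S=69.9114, hold=68.9193 ⇒ V=69.9114 exercise | (k=7,j=1): S=53.4702, K−S=57.1798, hold=56.1878 ⇒ V=57.1798 exercise | (k=7,j=2): S=70.1807, K−S=40.4693, hold=39.4773 ⇒ V=40.4693 exercise | (k=7,j=3): S=92.1135, K−S=18.5365, hold=17.5445 ⇒ V=18.5365 exercise | (k=7,j=4): S=120.9007, K−S=0.0000, hold=2.5410 ⇒ V=2.5410 continue | (k=7,j=5): S=158.6845, K−S=0.0000, hold=0.0000 ⇒ V=0.0000 continue | (k=7,j=6): S=208.2764, K−S=0.0000, hold=0.0000 ⇒ V=0.0000 continue | (k=7,j=7): S=273.3667, K−S=0.0000, hold=0.0000 ⇒ V=0.0000 continue  boundary S*=92.1135
step 6: (k=6,j=0): S=46.6723, K−S=63.9777, hold=62.9857 ⇒ V=63.9777 exercise | (k=6,j=1): S=61.2583, K−S=49.3917, hold=48.3997 ⇒ V=49.3917 exercise | (k=6,j=2): S=80.4026, K−S=30.2474, hold=29.2553 ⇒ V=30.2474 exercise | (k=6,j=3): S=105.5300, K−S=5.1200, hold=10.4566 ⇒ V=10.4566 continue | (k=6,j=4): S=138.5101, K−S=0.0000, hold=1.2611 ⇒ V=1.2611 continue | (k=6,j=5): S=181.7972, K−S=0.0000, hold=0.0000 ⇒ V=0.0000 continue | (k=6,j=6): S=238.6123, K−S=0.0000, hold=0.0000 ⇒ V=0.0000 continue  boundary S*=80.4026
step 5: (k=5,j=0): S=53.4702, K−S=57.1798, hold=56.1878 ⇒ V=57.1798 exercise | (k=5,j=1): S=70.1807, K−S=40.4693, hold=39.4773 ⇒ V=40.4693 exercise | (k=5,j=2): S=92.1135, K−S=18.5365, hold=20.1848 ⇒ V=20.1848 continue | (k=5,j=3): S=120.9007, K−S=0.0000, hold=5.8134 ⇒ V=5.8134 continue | (k=5,j=4): S=158.6845, K−S=0.0000, hold=0.6259 ⇒ V=0.6259 continue | (k=5,j=5): S=208.2764, K−S=0.0000, hold=0.0000 ⇒ V=0.0000 continue  boundary S*=70.1807
step 4: (k=4,j=0): S=61.2583, K−S=49.3917, hold=48.3997 ⇒ V=49.3917 exercise | (k=4,j=1): S=80.4026, K−S=30.2474, hold=30.0708 ⇒ V=30.2474 exercise | (k=4,j=2): S=105.5300, K−S=5.1200, hold=12.8936 ⇒ V=12.8936 continue | (k=4,j=3): S=138.5101, K−S=0.0000, hold=3.1947 ⇒ V=3.1947 continue | (k=4,j=4): S=181.7972, K−S=0.0000, hold=0.3106 ⇒ V=0.3106 continue  boundary S*=80.4026
step 3: (k=3,j=0): S=70.1807, K−S=40.4693, hold=39.4773 ⇒ V=40.4693 exercise | (k=3,j=1): S=92.1135, K−S=18.5365, hold=21.3905 ⇒ V=21.3905 continue | (k=3,j=2): S=120.9007, K−S=0.0000, hold=7.9795 ⇒ V=7.9795 continue | (k=3,j=3): S=158.6845, K−S=0.0000, hold=1.7392 ⇒ V=1.7392 continue  boundary S*=70.1807
step 2: (k=2,j=0): S=80.4026, K−S=30.2474, hold=30.6673 ⇒ V=30.6673 continue | (k=2,j=1): S=105.5300, K−S=5.1200, hold=14.5637 ⇒ V=14.5637 continue | (k=2,j=2): S=138.5101, K−S=0.0000, hold=4.8206 ⇒ V=4.8206 continue  boundary S*=-
step 1: (k=1,j=0): S=92.1135, K−S=18.5365, hold=22.4251 ⇒ V=22.4251 continue | (k=1,j=1): S=120.9007, K−S=0.0000, hold=9.6127 ⇒ V=9.6127 continue  boundary S*=-
step 0: (k=0,j=0): S=105.5300, K−S=5.1200, hold=15.8852 ⇒ V=15.8852 continue  boundary S*=-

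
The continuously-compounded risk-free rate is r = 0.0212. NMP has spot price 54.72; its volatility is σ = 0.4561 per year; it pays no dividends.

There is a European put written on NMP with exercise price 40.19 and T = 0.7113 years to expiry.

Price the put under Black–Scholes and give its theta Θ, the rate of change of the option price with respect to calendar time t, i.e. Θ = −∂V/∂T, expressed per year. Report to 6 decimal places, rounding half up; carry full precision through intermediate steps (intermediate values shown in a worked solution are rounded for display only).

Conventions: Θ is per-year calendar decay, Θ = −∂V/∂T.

price = 1.977203
Θ = -3.242592

σ√T = 0.4561·√0.7113 = 0.384668
d₁ = (ln(S/K) + (r+σ²/2)T) / (σ√T) = (ln(54.72/40.19) + (0.0212+0.4561²/2)·0.7113) / 0.384668 = (0.308611 + 0.089064) / 0.384668 = 1.033814
d₂ = d₁ − σ√T = 1.033814 − 0.384668 = 0.649146
e^{−rT} = 0.985034
N(−d₁) = 0.150612,  N(−d₂) = 0.258122
Put price V = K·e^{−rT}·N(−d₂) − S·N(−d₁) = 10.218669 − 8.241466 = 1.977203
φ(d₁) = (1/√(2π))·e^{−d₁²/2} = 0.233792
Θ = −S·φ(d₁)·σ/(2√T) + r·K·e^{−rT}·N(−d₂) = −3.459227 + 0.216636 = -3.242592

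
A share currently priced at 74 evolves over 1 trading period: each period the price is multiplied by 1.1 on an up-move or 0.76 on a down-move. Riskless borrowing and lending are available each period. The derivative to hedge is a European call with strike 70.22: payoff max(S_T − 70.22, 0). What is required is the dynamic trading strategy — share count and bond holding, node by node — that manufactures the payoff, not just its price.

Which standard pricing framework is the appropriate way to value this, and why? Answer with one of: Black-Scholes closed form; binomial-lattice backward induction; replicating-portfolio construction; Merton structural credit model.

framework: replicating-portfolio construction

Key observation: the mandate to exhibit the hedge at every date and state singles out the replicating-portfolio construction on the 1-period tree with factors 1.1 and 0.76 from 74.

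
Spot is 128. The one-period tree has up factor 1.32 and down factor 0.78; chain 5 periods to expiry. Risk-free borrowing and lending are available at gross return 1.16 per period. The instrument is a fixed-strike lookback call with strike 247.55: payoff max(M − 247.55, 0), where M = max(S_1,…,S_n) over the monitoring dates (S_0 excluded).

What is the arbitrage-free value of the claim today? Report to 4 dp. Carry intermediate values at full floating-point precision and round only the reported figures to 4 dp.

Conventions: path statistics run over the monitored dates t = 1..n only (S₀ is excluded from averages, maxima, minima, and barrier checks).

price = 35.0556

Under the martingale measure an up-move has probability p* = 0.7037; value the claim as the probability-weighted average of per-path payoffs, discounted 5 periods at R = 1.16.
Enumerate all 2^5 = 32 price paths (U = up ×1.32, D = down ×0.78); each path with k up-moves has probability p*^k·(1−p*)^(5−k).
DDDDD: M=99.8400, payoff=0.0000, prob=0.002284
UDDDD: M=168.9600, payoff=0.0000, prob=0.005424
DUDDD: M=131.7888, payoff=0.0000, prob=0.005424
UUDDD: M=223.0272, payoff=0.0000, prob=0.012881
DDUDD: M=102.7953, payoff=0.0000, prob=0.005424
UDUDD: M=173.9612, payoff=0.0000, prob=0.012881
DUUDD: M=173.9612, payoff=0.0000, prob=0.012881
UUUDD: M=294.3959, payoff=46.8459, prob=0.030593
DDDUD: M=99.8400, payoff=0.0000, prob=0.005424
UDDUD: M=168.9600, payoff=0.0000, prob=0.012881
DUDUD: M=135.6897, payoff=0.0000, prob=0.012881
UUDUD: M=229.6288, payoff=0.0000, prob=0.030593
DDUUD: M=135.6897, payoff=0.0000, prob=0.012881
UDUUD: M=229.6288, payoff=0.0000, prob=0.030593
DUUUD: M=229.6288, payoff=0.0000, prob=0.030593
UUUUD: M=388.6026, payoff=141.0526, prob=0.072658
DDDDU: M=99.8400, payoff=0.0000, prob=0.005424
UDDDU: M=168.9600, payoff=0.0000, prob=0.012881
DUDDU: M=131.7888, payoff=0.0000, prob=0.012881
UUDDU: M=223.0272, payoff=0.0000, prob=0.030593
DDUDU: M=105.8380, payoff=0.0000, prob=0.012881
UDUDU: M=179.1105, payoff=0.0000, prob=0.030593
DUUDU: M=179.1105, payoff=0.0000, prob=0.030593
UUUDU: M=303.1100, payoff=55.5600, prob=0.072658
DDDUU: M=105.8380, payoff=0.0000, prob=0.012881
UDDUU: M=179.1105, payoff=0.0000, prob=0.030593
DUDUU: M=179.1105, payoff=0.0000, prob=0.030593
UUDUU: M=303.1100, payoff=55.5600, prob=0.072658
DDUUU: M=179.1105, payoff=0.0000, prob=0.030593
UDUUU: M=303.1100, payoff=55.5600, prob=0.072658
DUUUU: M=303.1100, payoff=55.5600, prob=0.072658
UUUUU: M=512.9554, payoff=265.4054, prob=0.172564
Price = Σ prob·payoff / R^5 = 73.628720 / 2.100342 = 35.0556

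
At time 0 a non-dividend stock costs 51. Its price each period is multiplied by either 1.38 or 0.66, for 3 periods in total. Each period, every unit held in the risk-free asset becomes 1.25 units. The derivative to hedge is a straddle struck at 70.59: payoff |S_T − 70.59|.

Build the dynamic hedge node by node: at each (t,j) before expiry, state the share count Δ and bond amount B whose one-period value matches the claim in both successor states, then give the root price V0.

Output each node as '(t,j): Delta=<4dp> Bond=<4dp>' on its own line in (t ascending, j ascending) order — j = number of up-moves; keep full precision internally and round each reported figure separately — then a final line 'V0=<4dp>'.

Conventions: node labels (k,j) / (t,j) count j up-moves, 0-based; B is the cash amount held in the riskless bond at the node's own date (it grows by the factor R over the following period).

Risk-neutral probability p* = (R−d)/(u−d) = (1.25−0.66)/(1.38−0.66) = 0.8194.
At maturity the claim pays: V(3,0)=55.9277, V(3,1)=39.9325, V(3,2)=6.4879, V(3,3)=63.4417
  t=2,j=0: stock 22.2156 → up 30.6575 (V=39.9325), down 14.6623 (V=55.9277). Price 34.2564; hedge Δ=-1.0000, bond B=56.4720.
  t=2,j=1: stock 46.4508 → up 64.1021 (V=6.4879), down 30.6575 (V=39.9325). Price 10.0212; hedge Δ=-1.0000, bond B=56.4720.
  t=2,j=2: stock 97.1244 → up 134.0317 (V=63.4417), down 64.1021 (V=6.4879). Price 42.5267; hedge Δ=0.8144, bond B=-36.5758.
  t=1,j=0: stock 33.6600 → up 46.4508 (V=10.0212), down 22.2156 (V=34.2564). Price 11.5176; hedge Δ=-1.0000, bond B=45.1776.
  t=1,j=1: stock 70.3800 → up 97.1244 (V=42.5267), down 46.4508 (V=10.0212). Price 29.3261; hedge Δ=0.6415, bond B=-15.8204.
  t=0,j=0: stock 51.0000 → up 70.3800 (V=29.3261), down 33.6600 (V=11.5176). Price 20.8885; hedge Δ=0.4850, bond B=-3.8455.
Sanity check at the root: Δ(0,0)·S0 + B(0,0) reproduces V0 = 20.8885.

(0,0): Delta=0.4850 Bond=-3.8455
(1,0): Delta=-1.0000 Bond=45.1776
(1,1): Delta=0.6415 Bond=-15.8204
(2,0): Delta=-1.0000 Bond=56.4720
(2,1): Delta=-1.0000 Bond=56.4720
(2,2): Delta=0.8144 Bond=-36.5758
V0=20.8885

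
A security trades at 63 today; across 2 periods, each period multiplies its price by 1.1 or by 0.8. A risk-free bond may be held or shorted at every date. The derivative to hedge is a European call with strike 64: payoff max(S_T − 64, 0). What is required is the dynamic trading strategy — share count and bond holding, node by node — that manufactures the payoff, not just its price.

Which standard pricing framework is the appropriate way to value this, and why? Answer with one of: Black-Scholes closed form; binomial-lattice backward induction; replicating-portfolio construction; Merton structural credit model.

Key observation: a price alone would not answer the question — the per-node share/bond construction on the spot-63, 1.1/0.8 tree is required, and only the replicating-portfolio method yields it.

framework: replicating-portfolio construction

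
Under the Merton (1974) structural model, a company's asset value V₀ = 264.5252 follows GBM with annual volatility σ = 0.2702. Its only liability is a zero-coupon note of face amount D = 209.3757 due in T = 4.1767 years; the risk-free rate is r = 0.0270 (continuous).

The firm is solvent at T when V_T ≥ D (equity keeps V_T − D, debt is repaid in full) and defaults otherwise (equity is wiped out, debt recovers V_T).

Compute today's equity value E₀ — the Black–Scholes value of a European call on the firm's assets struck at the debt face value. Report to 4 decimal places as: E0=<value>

E0=96.8747

With assets at 264.5252 and a single debt payment of 209.3757 at 4.1767 years:
d₁ = [ln(V₀/D) + (r + σ²/2)T] / (σ√T)
   = [ln(264.5252/209.3757) + (0.0270 + 0.5·0.2702²)·4.1767] / (0.2702·√4.1767)
   = [0.233806 + 0.265237] / 0.552207 = 0.903725
d₂ = d₁ − σ√T = 0.903725 − 0.552207 = 0.351518
N(d₁) = 0.816929,  N(d₂) = 0.637400,  e^(−rT) = 0.893355
E₀ = V₀·N(d₁) − D·e^(−rT)·N(d₂)
   = 264.5252·0.816929 − 209.3757·0.893355·0.637400 = 96.874704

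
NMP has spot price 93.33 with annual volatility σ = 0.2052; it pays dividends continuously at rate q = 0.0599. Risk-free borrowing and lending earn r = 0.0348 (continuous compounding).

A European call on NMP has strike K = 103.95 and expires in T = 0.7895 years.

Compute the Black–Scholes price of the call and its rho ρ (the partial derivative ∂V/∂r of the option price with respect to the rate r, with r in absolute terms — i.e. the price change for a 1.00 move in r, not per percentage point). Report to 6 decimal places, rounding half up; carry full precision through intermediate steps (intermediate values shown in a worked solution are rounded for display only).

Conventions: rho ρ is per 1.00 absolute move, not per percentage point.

price = 2.467014
ρ = 17.126289

σ√T = 0.2052·√0.7895 = 0.182328
d₁ = (ln(S/K) + (r−q+σ²/2)T) / (σ√T) = (ln(93.33/103.95) + (0.0348−0.0599+0.2052²/2)·0.7895) / 0.182328 = (-0.107768 − 0.003195) / 0.182328 = -0.608591
d₂ = d₁ − σ√T = -0.608591 − 0.182328 = -0.790919
e^{−rT} = 0.972899
e^{−qT} = 0.953810
N(d₁) = 0.271398,  N(d₂) = 0.214496
Call price V = S·e^{−qT}·N(d₁) − K·e^{−rT}·N(d₂) = 24.159590 − 21.692576 = 2.467014
ρ = K·T·e^{−rT}·N(d₂) = 17.126289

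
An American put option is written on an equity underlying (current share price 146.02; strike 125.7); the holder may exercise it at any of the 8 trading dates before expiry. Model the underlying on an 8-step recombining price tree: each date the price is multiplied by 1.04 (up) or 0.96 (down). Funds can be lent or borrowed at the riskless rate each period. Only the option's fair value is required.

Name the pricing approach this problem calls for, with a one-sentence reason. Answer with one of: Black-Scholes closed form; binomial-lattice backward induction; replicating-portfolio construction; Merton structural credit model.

framework: binomial-lattice backward induction

Key observation: the put (strike 125.7 on spot 146.02) is American-style on a 8-step discrete price model, so the early-exercise decision at every node requires stepwise backward valuation — a closed form cannot price the exercise right.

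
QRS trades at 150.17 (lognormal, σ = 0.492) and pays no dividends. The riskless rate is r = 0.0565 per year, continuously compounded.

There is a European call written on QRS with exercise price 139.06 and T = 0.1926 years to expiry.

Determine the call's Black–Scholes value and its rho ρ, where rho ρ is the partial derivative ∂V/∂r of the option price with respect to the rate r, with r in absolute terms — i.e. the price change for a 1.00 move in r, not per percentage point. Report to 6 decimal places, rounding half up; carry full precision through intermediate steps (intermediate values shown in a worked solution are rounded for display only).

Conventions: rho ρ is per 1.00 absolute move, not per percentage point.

price = 19.678465
ρ = 16.354353

σ√T = 0.492·√0.1926 = 0.215920
d₁ = (ln(S/K) + (r+σ²/2)T) / (σ√T) = (ln(150.17/139.06) + (0.0565+0.492²/2)·0.1926) / 0.215920 = (0.076862 + 0.034193) / 0.215920 = 0.514334
d₂ = d₁ − σ√T = 0.514334 − 0.215920 = 0.298414
e^{−rT} = 0.989177
N(d₁) = 0.696491,  N(d₂) = 0.617306
Call price V = S·N(d₁) − K·e^{−rT}·N(d₂) = 104.592031 − 84.913566 = 19.678465
ρ = K·T·e^{−rT}·N(d₂) = 16.354353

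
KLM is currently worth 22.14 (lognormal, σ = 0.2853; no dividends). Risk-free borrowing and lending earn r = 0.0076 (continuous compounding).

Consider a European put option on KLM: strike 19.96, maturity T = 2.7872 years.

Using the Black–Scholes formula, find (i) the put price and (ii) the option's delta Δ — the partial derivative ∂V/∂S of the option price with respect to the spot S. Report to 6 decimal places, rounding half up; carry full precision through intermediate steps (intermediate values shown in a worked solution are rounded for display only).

price = 2.755096
Δ = -0.308450

σ√T = 0.2853·√2.7872 = 0.476306
d₁ = (ln(S/K) + (r+σ²/2)T) / (σ√T) = (ln(22.14/19.96) + (0.0076+0.2853²/2)·2.7872) / 0.476306 = (0.103656 + 0.134616) / 0.476306 = 0.500250
d₂ = d₁ − σ√T = 0.500250 − 0.476306 = 0.023944
e^{−rT} = 0.979040
N(−d₁) = 0.308450,  N(−d₂) = 0.490449
Put price V = K·e^{−rT}·N(−d₂) − S·N(−d₁) = 9.584169 − 6.829072 = 2.755096
Δ = −N(−d₁) = -0.308450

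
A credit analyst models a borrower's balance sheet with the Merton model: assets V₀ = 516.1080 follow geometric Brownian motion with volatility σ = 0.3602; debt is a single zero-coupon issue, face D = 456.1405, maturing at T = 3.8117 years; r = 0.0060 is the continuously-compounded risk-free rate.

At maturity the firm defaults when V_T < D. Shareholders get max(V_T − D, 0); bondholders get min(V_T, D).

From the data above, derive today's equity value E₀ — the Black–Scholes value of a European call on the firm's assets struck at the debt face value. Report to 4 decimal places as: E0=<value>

Equity is a call on the firm's assets struck at D = 456.1405:
d₁ = [ln(V₀/D) + (r + σ²/2)T] / (σ√T)
   = [ln(516.1080/456.1405) + (0.0060 + 0.5·0.3602²)·3.8117] / (0.3602·√3.8117)
   = [0.123515 + 0.270143] / 0.703239 = 0.559778
d₂ = d₁ − σ√T = 0.559778 − 0.703239 = -0.143461
N(d₁) = 0.712185,  N(d₂) = 0.442963,  e^(−rT) = 0.977389
E₀ = V₀·N(d₁) − D·e^(−rT)·N(d₂)
   = 516.1080·0.712185 − 456.1405·0.977389·0.442963 = 170.079355

E0=170.0794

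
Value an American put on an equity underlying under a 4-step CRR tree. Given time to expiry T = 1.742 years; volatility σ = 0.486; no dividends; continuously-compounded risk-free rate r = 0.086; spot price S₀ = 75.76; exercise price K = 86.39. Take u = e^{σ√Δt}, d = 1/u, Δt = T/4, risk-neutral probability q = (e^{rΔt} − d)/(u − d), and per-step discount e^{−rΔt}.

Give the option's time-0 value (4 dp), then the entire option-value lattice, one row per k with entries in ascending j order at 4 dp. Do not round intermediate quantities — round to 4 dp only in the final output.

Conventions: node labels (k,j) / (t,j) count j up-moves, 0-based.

Δt=0.43550, u=1.37812, d=0.72562, q=0.47899, disc=e^(-rΔt)=0.96324
k=4 terminal: V=max(K-S,0) → 65.3867 46.5001 10.6300 0.0000 0.0000
k=3: j=0 S=28.9451 intr=57.4449 cont=54.2692 V=57.4449[EX]; j=1 S=54.9733 intr=31.4167 cont=28.2410 V=31.4167[EX]; j=2 S=104.4067 intr=0.0000 cont=5.3348 V=5.3348[hold]; j=3 S=198.2919 intr=0.0000 cont=0.0000 V=0.0000[hold]
k=2: j=0 S=39.8899 intr=46.5001 cont=43.3243 V=46.5001[EX]; j=1 S=75.7600 intr=10.6300 cont=18.2282 V=18.2282[hold]; j=2 S=143.8854 intr=0.0000 cont=2.6773 V=2.6773[hold]
k=1: j=0 S=54.9733 intr=31.4167 cont=31.7466 V=31.7466[hold]; j=1 S=104.4067 intr=0.0000 cont=10.3832 V=10.3832[hold]
k=0: j=0 S=75.7600 intr=10.6300 cont=20.7230 V=20.7230[hold]

price = 20.7230
tree:
20.7230
31.7466 10.3832
46.5001 18.2282 2.6773
57.4449 31.4167 5.3348 0.0000
65.3867 46.5001 10.6300 0.0000 0.0000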